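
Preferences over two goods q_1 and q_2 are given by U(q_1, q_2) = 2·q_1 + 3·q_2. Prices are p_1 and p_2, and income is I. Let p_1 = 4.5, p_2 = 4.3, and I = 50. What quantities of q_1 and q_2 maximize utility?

Perfect substitutes: compare marginal utility per dollar. 2/p_1 vs 3/p_2 → 0.4444 vs 0.6977.
q_2 gives more utility per dollar, so spend all income on q_2: q_2* = I/p_2, q_1* = 0.
Numerically: q_1* = 0, q_2* = 11.6279.

q_1* = 0, q_2* = 11.6279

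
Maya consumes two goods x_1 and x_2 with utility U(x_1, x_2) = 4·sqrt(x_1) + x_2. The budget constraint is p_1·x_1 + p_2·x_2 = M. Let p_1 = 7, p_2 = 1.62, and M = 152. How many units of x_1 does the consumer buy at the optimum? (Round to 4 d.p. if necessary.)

x_1* = 0.2142

Thus x_1* = (2·p_2/p_1)² — independent of M — with the rest of income spent on x_2.
Plugging in: x_1* = (2·1.62/7)² = 0.2142.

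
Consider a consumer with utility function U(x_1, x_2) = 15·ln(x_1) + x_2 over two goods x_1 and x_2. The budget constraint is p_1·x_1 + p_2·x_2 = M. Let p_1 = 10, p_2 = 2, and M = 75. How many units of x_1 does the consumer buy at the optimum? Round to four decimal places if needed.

At the given prices: x_1* = 15·2/10 = 3.

x_1* = 3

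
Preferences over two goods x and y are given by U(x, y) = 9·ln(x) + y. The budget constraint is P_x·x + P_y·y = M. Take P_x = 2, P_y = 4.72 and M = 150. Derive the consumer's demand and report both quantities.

Set MRS = P_x/P_y: (9/x)/1 = P_x/P_y.
So x*(P_x,P_y) = 9·P_y/P_x, independent of income; and y* = (M − 9·P_y)/P_y.
At the given prices: x* = 9·4.72/2 = 21.24, and y* = 22.7797.

x* = 21.24, y* = 22.7797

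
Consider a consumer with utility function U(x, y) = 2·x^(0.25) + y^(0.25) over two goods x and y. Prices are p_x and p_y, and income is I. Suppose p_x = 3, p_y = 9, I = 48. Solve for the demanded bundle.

x* = 12.5474, y* = 1.1509

Substitute y = (y/x)·x into the budget: x* = I/(p_x + p_y·(y/x)).
Numerically y/x = 0.09172, so x* = 48/(3 + 9·0.09172) = 12.5474 and y* = 0.09172·12.5474 = 1.1509.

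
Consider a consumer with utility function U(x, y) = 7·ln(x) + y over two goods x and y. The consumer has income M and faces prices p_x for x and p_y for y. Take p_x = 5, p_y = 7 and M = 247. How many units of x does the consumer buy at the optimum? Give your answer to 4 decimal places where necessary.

x* = 9.8

MU_x = 7/x, MU_y = 1. Tangency: 7/x = p_x/p_y.
So x*(p_x,p_y) = 7·p_y/p_x, independent of income; and y* = (M − 7·p_y)/p_y.
At the given prices: x* = 7·7/5 = 9.8.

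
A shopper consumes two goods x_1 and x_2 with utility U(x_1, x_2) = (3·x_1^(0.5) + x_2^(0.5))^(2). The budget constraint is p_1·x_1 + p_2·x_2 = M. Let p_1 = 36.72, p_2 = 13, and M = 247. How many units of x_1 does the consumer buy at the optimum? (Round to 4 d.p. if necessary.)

x_1* = 5.1198

Substitute x_2 = (x_2/x_1)·x_1 into the budget: x_1* = M/(p_1 + p_2·(x_2/x_1)).
Numerically x_2/x_1 = 0.886495, so x_1* = 247/(36.72 + 13·0.886495) = 5.1198.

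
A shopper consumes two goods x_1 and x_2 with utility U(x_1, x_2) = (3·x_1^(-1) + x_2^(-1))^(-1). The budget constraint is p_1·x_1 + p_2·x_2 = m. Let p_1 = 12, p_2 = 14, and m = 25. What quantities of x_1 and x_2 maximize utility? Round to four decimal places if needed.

x_1* = 1.2831, x_2* = 0.6859

From the CES first-order condition, 3·(x_2/x_1)^(2) = p_1/p_2.
Hence x_2/x_1 = ((1/3)·p_1/p_2)^(1/(2)), i.e. raised to the 0.5 power.
With the ratio pinned down, the budget gives x_1* = m/(p_1 + p_2·(x_2/x_1)) and x_2* = (x_2/x_1)·x_1*.
Numerically x_2/x_1 = 0.534522, so x_1* = 25/(12 + 14·0.534522) = 1.2831 and x_2* = 0.534522·1.2831 = 0.6859.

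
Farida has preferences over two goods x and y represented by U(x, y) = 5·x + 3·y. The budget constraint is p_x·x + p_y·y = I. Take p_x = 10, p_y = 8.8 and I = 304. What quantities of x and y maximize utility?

x* = 30.4, y* = 0

x gives more utility per dollar, so spend all income on x: x* = I/p_x, y* = 0.
Numerically: x* = 30.4, y* = 0.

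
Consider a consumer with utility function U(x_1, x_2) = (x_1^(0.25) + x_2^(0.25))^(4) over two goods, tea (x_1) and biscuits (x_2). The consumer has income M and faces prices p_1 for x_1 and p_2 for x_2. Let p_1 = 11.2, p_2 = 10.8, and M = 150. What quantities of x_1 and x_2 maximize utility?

x_1* = 6.6558, x_2* = 6.9865

MU_x_1 ∝ x_1^(-0.75), MU_x_2 ∝ x_2^(-0.75), so MRS = (x_2/x_1)^(0.75) = p_1/p_2.
Solve for the ratio: x_2/x_1 = [p_1/p_2]^(4/3).
With the ratio pinned down, the budget gives x_1* = M/(p_1 + p_2·(x_2/x_1)) and x_2* = (x_2/x_1)·x_1*.
Numerically x_2/x_1 = 1.049685, so x_1* = 150/(11.2 + 10.8·1.049685) = 6.6558 and x_2* = 1.049685·6.6558 = 6.9865.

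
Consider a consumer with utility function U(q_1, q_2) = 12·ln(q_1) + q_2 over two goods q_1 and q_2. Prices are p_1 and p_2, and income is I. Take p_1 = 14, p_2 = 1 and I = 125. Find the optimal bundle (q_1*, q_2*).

q_1* = 0.8571, q_2* = 113

Set MRS = p_1/p_2: (12/q_1)/1 = p_1/p_2.
So q_1*(p_1,p_2) = 12·p_2/p_1, independent of income; and q_2* = (I − 12·p_2)/p_2.
At the given prices: q_1* = 12·1/14 = 0.8571, and q_2* = 113.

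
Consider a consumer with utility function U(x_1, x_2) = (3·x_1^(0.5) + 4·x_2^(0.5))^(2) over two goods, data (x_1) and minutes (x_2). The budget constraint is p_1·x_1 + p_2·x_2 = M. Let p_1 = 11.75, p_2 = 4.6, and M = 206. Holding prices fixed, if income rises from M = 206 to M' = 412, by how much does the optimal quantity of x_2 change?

Δx_2* = 36.7007

MU_x_1 ∝ 3·x_1^(-0.5), MU_x_2 ∝ 4·x_2^(-0.5), so MRS = (3/4)·(x_2/x_1)^(0.5) = p_1/p_2.
Hence x_2/x_1 = ((4/3)·p_1/p_2)^(1/(0.5)), i.e. raised to the 2 power.
With the ratio pinned down, the budget gives x_1* = M/(p_1 + p_2·(x_2/x_1)) and x_2* = (x_2/x_1)·x_1*.
Numerically x_2/x_1 = 11.599454, so x_1* = 206/(11.75 + 4.6·11.599454) = 3.164 and x_2* = 11.599454·3.164 = 36.7007.
At M' = 412: x_2* = 73.4013. Change: 73.4013 − 36.7007 = 36.7007.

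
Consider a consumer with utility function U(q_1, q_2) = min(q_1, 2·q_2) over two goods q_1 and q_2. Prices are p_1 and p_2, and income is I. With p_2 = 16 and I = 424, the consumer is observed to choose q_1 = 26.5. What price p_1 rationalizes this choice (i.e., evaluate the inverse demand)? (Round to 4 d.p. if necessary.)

p_1 = 8

With perfect complements, no substitution: consume in ratio q_1:q_2 = 2:1.
Budget: p_1·q_1 + p_2·(1/2)·q_1 = I, so (2·p_1 + p_2)·q_1 = 2·I.
Demand: q_1*(p_1,p_2,I) = 2·I/(2·p_1 + p_2), q_2* = I/(2·p_1 + p_2).
Set q_1* = 26.5 in the demand function and solve for p_1: p_1 = 8.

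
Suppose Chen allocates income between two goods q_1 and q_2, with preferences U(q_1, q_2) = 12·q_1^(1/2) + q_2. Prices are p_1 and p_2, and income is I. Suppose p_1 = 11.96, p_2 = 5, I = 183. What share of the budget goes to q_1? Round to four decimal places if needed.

MU_q_1 = 6/√q_1, MU_q_2 = 1. Tangency: 6/√q_1 = p_1/p_2.
Solve: √q_1 = 6·p_2/p_1, so q_1*(p_1,p_2) = (6·p_2/p_1)², and q_2* = (I − p_1·q_1*)/p_2.
Plugging in: q_1* = (6·5/11.96)² = 6.2919, q_2* = 21.5498.
Expenditure on q_1: 11.96·6.2919 = 75.2508; share = 0.4112.

share on q_1 = 0.4112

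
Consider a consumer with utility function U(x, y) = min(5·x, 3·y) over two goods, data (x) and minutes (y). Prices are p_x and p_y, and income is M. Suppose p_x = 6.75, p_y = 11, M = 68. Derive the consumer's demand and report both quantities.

With perfect complements, no substitution: consume in ratio x:y = 3:5.
Budget: p_x·x + p_y·(5/3)·x = M, so (3·p_x + 5·p_y)·x = 3·M.
Demand: x*(p_x,p_y,M) = 3·M/(3·p_x + 5·p_y), y* = 5·M/(3·p_x + 5·p_y).
Here 3·6.75 + 5·11 = 75.25, giving x* = 2.711 and y* = 4.5183.

x* = 2.711, y* = 4.5183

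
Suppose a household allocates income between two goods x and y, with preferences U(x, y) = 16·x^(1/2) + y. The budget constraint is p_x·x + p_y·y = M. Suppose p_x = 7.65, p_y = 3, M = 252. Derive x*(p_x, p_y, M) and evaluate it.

x* = 9.8424

Plugging in: x* = (8·3/7.65)² = 9.8424.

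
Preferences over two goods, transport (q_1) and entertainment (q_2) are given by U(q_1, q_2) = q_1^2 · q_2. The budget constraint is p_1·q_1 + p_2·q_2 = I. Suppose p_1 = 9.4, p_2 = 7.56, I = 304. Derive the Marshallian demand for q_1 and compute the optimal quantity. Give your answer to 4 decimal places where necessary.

The MRS is 2·q_2/q_1. Set MRS = p_1/p_2.
So 2·p_2·q_2 = p_1·q_1; combined with the budget, a share 2/3 of income goes to q_1.
Demand: q_1*(p_1,p_2,I) = 2/3·I/p_1 and q_2* = 1/3·I/p_2.
At p_1=9.4, p_2=7.56, I=304: q_1* = 2/3·304/9.4 = 21.5603.

q_1* = 21.5603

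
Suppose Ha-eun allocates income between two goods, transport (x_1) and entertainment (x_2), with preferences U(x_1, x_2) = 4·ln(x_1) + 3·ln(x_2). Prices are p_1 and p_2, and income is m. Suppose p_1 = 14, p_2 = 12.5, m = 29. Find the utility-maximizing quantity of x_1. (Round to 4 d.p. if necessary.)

Tangency: MRS = (4/3)·x_2/x_1 = p_1/p_2.
So 4·p_2·x_2 = 3·p_1·x_1; combined with the budget, a share 4/7 of income goes to x_1.
Demand: x_1*(p_1,p_2,m) = 4/7·m/p_1 and x_2* = 3/7·m/p_2.
At p_1=14, p_2=12.5, m=29: x_1* = 4/7·29/14 = 1.1837.

x_1* = 1.1837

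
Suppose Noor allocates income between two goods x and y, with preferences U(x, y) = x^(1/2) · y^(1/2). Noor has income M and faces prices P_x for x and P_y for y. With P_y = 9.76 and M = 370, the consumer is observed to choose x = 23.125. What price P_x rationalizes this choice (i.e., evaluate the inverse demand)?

P_x = 8

Tangency: MRS = y/x = P_x/P_y.
So 0.5·P_y·y = 0.5·P_x·x; combined with the budget, a share 0.5 of income goes to x.
Demand: x*(P_x,P_y,M) = 0.5·M/P_x and y* = 0.5·M/P_y.
Set x* = 23.125 in the demand function and solve for P_x: P_x = 8.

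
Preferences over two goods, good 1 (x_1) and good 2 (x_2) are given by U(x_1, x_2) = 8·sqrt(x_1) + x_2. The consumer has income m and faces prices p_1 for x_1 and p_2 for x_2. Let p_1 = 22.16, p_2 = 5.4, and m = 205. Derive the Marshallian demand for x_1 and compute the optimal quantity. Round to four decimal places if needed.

Solve: √x_1 = 4·p_2/p_1, so x_1*(p_1,p_2) = (4·p_2/p_1)², and x_2* = (m − p_1·x_1*)/p_2.
Plugging in: x_1* = (4·5.4/22.16)² = 0.9501.

x_1* = 0.9501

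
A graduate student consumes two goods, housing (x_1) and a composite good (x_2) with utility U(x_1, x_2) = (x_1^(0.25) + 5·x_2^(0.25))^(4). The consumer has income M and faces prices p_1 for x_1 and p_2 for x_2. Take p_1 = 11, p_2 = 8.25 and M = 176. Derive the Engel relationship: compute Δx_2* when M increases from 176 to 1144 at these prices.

MU_x_1 ∝ x_1^(-0.75), MU_x_2 ∝ 5·x_2^(-0.75), so MRS = (1/5)·(x_2/x_1)^(0.75) = p_1/p_2.
Solve for the ratio: x_2/x_1 = [5·p_1/p_2]^(4/3).
With the ratio pinned down, the budget gives x_1* = M/(p_1 + p_2·(x_2/x_1)) and x_2* = (x_2/x_1)·x_1*.
Numerically x_2/x_1 = 12.547147, so x_1* = 176/(11 + 8.25·12.547147) = 1.5369 and x_2* = 12.547147·1.5369 = 19.2841.
At M' = 1144: x_2* = 125.3466. Change: 125.3466 − 19.2841 = 106.0625.

Δx_2* = 106.0625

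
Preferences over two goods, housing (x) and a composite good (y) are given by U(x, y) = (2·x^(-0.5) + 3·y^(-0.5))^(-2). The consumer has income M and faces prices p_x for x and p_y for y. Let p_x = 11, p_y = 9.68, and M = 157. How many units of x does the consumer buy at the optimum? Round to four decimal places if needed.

From the CES first-order condition, (2/3)·(y/x)^(1.5) = p_x/p_y.
Hence y/x = ((3/2)·p_x/p_y)^(1/(1.5)), i.e. raised to the 2/3 power.
Substitute y = (y/x)·x into the budget: x* = M/(p_x + p_y·(y/x)).
Numerically y/x = 1.42694, so x* = 157/(11 + 9.68·1.42694) = 6.3274.

x* = 6.3274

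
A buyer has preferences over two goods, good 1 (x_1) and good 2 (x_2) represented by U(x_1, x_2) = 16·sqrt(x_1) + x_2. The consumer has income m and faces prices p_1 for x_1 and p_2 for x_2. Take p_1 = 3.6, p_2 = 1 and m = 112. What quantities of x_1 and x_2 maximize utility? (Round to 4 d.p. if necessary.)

MU_x_1 = 8/√x_1, MU_x_2 = 1. Tangency: 8/√x_1 = p_1/p_2.
Solve: √x_1 = 8·p_2/p_1, so x_1*(p_1,p_2) = (8·p_2/p_1)², and x_2* = (m − p_1·x_1*)/p_2.
Plugging in: x_1* = (8·1/3.6)² = 4.9383, x_2* = 94.2222.

x_1* = 4.9383, x_2* = 94.2222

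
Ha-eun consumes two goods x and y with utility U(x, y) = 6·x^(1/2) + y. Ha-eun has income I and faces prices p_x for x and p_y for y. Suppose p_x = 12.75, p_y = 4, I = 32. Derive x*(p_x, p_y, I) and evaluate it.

Set MRS = p_x/p_y: 3·x^(−1/2) = p_x/p_y.
Solve: √x = 3·p_y/p_x, so x*(p_x,p_y) = (3·p_y/p_x)², and y* = (I − p_x·x*)/p_y.
Plugging in: x* = (3·4/12.75)² = 0.8858.

x* = 0.8858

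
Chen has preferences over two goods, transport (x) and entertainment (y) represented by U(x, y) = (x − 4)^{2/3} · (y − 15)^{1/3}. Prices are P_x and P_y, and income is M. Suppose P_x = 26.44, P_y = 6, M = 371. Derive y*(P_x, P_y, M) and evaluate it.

Substituting into the budget: x* = 4 + 2/3·(M − 4·P_x − 15·P_y)/P_x, and y* = 15 + 1/3·(…)/P_y.
Discretionary income = 371 − 4·26.44 − 15·6 = 175.24; y* = 15 + 1/3·175.24/6 = 24.7356.

y* = 24.7356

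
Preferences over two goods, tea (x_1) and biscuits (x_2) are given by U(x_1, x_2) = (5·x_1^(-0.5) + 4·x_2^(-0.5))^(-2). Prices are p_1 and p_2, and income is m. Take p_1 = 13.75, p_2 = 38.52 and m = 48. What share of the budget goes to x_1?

share on x_1 = 0.4515

With the ratio pinned down, the budget gives x_1* = m/(p_1 + p_2·(x_2/x_1)) and x_2* = (x_2/x_1)·x_1*.
Numerically x_2/x_1 = 0.433648, so x_1* = 48/(13.75 + 38.52·0.433648) = 1.5761 and x_2* = 0.433648·1.5761 = 0.6835.
Expenditure on x_1: 13.75·1.5761 = 21.6719; share = 0.4515.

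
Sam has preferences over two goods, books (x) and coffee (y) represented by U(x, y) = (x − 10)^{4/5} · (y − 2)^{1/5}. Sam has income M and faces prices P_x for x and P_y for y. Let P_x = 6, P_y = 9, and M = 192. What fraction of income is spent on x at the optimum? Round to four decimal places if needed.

share on x = 0.7875

Let x' = x−10, y' = y−2. MRS = 4·y'/x' = P_x/P_y.
After buying the subsistence bundle (10, 2), a share 0.8 of the remaining income goes to x: x* = 10 + 0.8·(M − 10P_x − 2P_y)/P_x.
Discretionary income = 192 − 10·6 − 2·9 = 114; x* = 10 + 0.8·114/6 = 25.2; y* = 2 + 0.2·114/9 = 4.5333.
Expenditure on x: 6·25.2 = 151.2; share = 0.7875.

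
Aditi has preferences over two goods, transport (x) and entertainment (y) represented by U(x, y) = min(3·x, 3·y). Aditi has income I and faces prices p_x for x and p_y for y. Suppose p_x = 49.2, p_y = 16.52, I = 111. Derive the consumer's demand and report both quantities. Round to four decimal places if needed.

With perfect complements, no substitution: consume in ratio x:y = 3:3.
Budget: p_x·x + p_y·x = I, so (3·p_x + 3·p_y)·x = 3·I.
Demand: x*(p_x,p_y,I) = 3·I/(3·p_x + 3·p_y), y* = 3·I/(3·p_x + 3·p_y).
Here 3·49.2 + 3·16.52 = 197.16, giving x* = 1.689 and y* = 1.689.

x* = 1.689, y* = 1.689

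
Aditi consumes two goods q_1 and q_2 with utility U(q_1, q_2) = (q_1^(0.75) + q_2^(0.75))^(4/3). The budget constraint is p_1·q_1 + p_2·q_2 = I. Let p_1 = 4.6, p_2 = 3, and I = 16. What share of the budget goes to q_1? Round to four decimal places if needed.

share on q_1 = 0.2172

MU_q_1 ∝ q_1^(-0.25), MU_q_2 ∝ q_2^(-0.25), so MRS = (q_2/q_1)^(0.25) = p_1/p_2.
Solve for the ratio: q_2/q_1 = [p_1/p_2]^(4).
Substitute q_2 = (q_2/q_1)·q_1 into the budget: q_1* = I/(p_1 + p_2·(q_2/q_1)).
Numerically q_2/q_1 = 5.527723, so q_1* = 16/(4.6 + 3·5.527723) = 0.7553 and q_2* = 5.527723·0.7553 = 4.1752.
Expenditure on q_1: 4.6·0.7553 = 3.4745; share = 0.2172.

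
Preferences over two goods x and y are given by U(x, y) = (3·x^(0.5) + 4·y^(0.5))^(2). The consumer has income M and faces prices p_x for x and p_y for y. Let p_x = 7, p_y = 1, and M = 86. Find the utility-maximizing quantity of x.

x* = 0.9138

MU_x ∝ 3·x^(-0.5), MU_y ∝ 4·y^(-0.5), so MRS = (3/4)·(y/x)^(0.5) = p_x/p_y.
Solve for the ratio: y/x = [(4/3)·p_x/p_y]^(2).
With the ratio pinned down, the budget gives x* = M/(p_x + p_y·(y/x)) and y* = (y/x)·x*.
Numerically y/x = 87.111111, so x* = 86/(7 + 1·87.111111) = 0.9138.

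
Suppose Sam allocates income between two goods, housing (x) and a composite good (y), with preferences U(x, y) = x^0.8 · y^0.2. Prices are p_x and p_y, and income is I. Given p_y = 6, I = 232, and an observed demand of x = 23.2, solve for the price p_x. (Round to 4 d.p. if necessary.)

p_x = 8

The MRS is 4·y/x. Set MRS = p_x/p_y.
So 0.8·p_y·y = 0.2·p_x·x; combined with the budget, a share 0.8 of income goes to x.
Demand: x*(p_x,p_y,I) = 0.8·I/p_x and y* = 0.2·I/p_y.
Set x* = 23.2 in the demand function and solve for p_x: p_x = 8.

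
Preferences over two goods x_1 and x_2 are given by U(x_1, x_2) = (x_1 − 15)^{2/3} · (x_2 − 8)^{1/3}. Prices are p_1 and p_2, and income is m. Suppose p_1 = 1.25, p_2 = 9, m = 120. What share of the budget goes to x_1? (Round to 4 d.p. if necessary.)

share on x_1 = 0.3187

Let x_1' = x_1−15, x_2' = x_2−8. MRS = 2·x_2'/x_1' = p_1/p_2.
After buying the subsistence bundle (15, 8), a share 2/3 of the remaining income goes to x_1: x_1* = 15 + 2/3·(m − 15p_1 − 8p_2)/p_1.
Discretionary income = 120 − 15·1.25 − 8·9 = 29.25; x_1* = 15 + 2/3·29.25/1.25 = 30.6; x_2* = 8 + 1/3·29.25/9 = 9.0833.
Expenditure on x_1: 1.25·30.6 = 38.25; share = 0.3187.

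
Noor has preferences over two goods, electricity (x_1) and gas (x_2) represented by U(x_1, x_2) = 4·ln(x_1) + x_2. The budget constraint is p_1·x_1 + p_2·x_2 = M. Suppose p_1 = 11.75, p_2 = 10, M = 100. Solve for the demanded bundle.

Set MRS = p_1/p_2: (4/x_1)/1 = p_1/p_2.
So x_1*(p_1,p_2) = 4·p_2/p_1, independent of income; and x_2* = (M − 4·p_2)/p_2.
At the given prices: x_1* = 4·10/11.75 = 3.4043, and x_2* = 6.

x_1* = 3.4043, x_2* = 6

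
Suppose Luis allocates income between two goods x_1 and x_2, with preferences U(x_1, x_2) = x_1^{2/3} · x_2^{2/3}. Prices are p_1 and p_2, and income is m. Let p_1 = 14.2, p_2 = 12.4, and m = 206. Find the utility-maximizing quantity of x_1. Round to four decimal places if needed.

x_1* = 7.2535

MU_x_1/MU_x_2 = (2/3·x_2)/(2/3·x_1); tangency sets this equal to p_1/p_2.
Rearranging, p_2·x_2 = p_1·x_1. Substituting into the budget gives p_1·x_1·(1 + 1) = m.
Demand: x_1*(p_1,p_2,m) = 0.5·m/p_1 and x_2* = 0.5·m/p_2.
At p_1=14.2, p_2=12.4, m=206: x_1* = 0.5·206/14.2 = 7.2535.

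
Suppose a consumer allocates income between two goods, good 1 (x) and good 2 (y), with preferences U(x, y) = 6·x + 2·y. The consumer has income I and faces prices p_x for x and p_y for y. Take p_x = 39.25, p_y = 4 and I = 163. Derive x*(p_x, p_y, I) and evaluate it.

x* = 0

Perfect substitutes: compare marginal utility per dollar. 6/p_x vs 2/p_y → 0.1529 vs 0.5.
y gives more utility per dollar, so spend all income on y: y* = I/p_y, x* = 0.
Numerically: x* = 0, y* = 40.75.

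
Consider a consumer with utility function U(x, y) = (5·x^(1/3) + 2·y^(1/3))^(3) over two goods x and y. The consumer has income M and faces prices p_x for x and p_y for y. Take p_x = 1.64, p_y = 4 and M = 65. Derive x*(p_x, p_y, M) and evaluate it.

x* = 34.1089

With the ratio pinned down, the budget gives x* = M/(p_x + p_y·(y/x)) and y* = (y/x)·x*.
Numerically y/x = 0.066415, so x* = 65/(1.64 + 4·0.066415) = 34.1089.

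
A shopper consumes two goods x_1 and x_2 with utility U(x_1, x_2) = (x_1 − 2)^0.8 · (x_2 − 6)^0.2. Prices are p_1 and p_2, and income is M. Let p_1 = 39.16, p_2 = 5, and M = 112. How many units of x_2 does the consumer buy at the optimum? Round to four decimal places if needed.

x_2* = 6.1472

MRS = 4·(x_2−6)/(x_1−2). Tangency with p_1/p_2 gives x_2−6 = (1/4)·(p_1/p_2)·(x_1−2).
Substituting into the budget: x_1* = 2 + 0.8·(M − 2·p_1 − 6·p_2)/p_1, and x_2* = 6 + 0.2·(…)/p_2.
Discretionary income = 112 − 2·39.16 − 6·5 = 3.68; x_2* = 6 + 0.2·3.68/5 = 6.1472.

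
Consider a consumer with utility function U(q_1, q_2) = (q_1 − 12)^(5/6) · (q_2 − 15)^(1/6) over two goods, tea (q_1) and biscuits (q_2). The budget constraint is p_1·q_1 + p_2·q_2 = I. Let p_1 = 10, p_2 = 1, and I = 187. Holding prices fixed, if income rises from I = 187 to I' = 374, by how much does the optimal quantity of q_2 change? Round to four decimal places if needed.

After buying the subsistence bundle (12, 15), a share 5/6 of the remaining income goes to q_1: q_1* = 12 + 5/6·(I − 12p_1 − 15p_2)/p_1.
Discretionary income = 187 − 12·10 − 15·1 = 52; q_2* = 15 + 1/6·52/1 = 23.6667.
At I' = 374: q_2* = 54.8333. Change: 54.8333 − 23.6667 = 31.1667.

Δq_2* = 31.1667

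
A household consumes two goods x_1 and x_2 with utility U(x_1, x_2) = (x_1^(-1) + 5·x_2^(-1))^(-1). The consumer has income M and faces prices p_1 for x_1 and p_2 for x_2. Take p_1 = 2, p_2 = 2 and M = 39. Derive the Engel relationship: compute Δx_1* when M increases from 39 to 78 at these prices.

With the ratio pinned down, the budget gives x_1* = M/(p_1 + p_2·(x_2/x_1)) and x_2* = (x_2/x_1)·x_1*.
Numerically x_2/x_1 = 2.236068, so x_1* = 39/(2 + 2·2.236068) = 6.0258.
At M' = 78: x_1* = 12.0517. Change: 12.0517 − 6.0258 = 6.0258.

Δx_1* = 6.0258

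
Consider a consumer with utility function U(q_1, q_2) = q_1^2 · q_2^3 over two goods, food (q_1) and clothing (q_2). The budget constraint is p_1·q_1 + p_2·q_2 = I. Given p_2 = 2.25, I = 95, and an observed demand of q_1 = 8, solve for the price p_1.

p_1 = 4.75

The MRS is (2/3)·q_2/q_1. Set MRS = p_1/p_2.
So 2·p_2·q_2 = 3·p_1·q_1; combined with the budget, a share 0.4 of income goes to q_1.
Demand: q_1*(p_1,p_2,I) = 0.4·I/p_1 and q_2* = 0.6·I/p_2.
Set q_1* = 8 in the demand function and solve for p_1: p_1 = 4.75.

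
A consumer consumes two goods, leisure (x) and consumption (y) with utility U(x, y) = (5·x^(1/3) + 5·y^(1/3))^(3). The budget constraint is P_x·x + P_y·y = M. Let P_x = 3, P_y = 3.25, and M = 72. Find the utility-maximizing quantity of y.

MRS = MU_x/MU_y = (y/x)^(2/3). Set equal to P_x/P_y.
Solve for the ratio: y/x = [P_x/P_y]^(1.5).
With the ratio pinned down, the budget gives x* = M/(P_x + P_y·(y/x)) and y* = (y/x)·x*.
Numerically y/x = 0.886864, so x* = 72/(3 + 3.25·0.886864) = 12.2401 and y* = 0.886864·12.2401 = 10.8553.

y* = 10.8553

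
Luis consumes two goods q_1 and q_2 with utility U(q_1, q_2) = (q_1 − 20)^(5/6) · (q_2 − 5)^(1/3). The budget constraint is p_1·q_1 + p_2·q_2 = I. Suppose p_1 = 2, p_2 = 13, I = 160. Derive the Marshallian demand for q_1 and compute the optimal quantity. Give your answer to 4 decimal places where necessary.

Substituting into the budget: q_1* = 20 + 5/7·(I − 20·p_1 − 5·p_2)/p_1, and q_2* = 5 + 2/7·(…)/p_2.
Discretionary income = 160 − 20·2 − 5·13 = 55; q_1* = 20 + 5/7·55/2 = 39.6429.

q_1* = 39.6429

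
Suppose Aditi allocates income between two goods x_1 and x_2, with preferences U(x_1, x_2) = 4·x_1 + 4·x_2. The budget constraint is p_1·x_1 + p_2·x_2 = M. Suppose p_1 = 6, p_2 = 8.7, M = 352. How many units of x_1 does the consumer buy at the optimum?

x_1* = 58.6667

Perfect substitutes: compare marginal utility per dollar. 4/p_1 vs 4/p_2 → 0.6667 vs 0.4598.
x_1 gives more utility per dollar, so spend all income on x_1: x_1* = M/p_1, x_2* = 0.
Numerically: x_1* = 58.6667, x_2* = 0.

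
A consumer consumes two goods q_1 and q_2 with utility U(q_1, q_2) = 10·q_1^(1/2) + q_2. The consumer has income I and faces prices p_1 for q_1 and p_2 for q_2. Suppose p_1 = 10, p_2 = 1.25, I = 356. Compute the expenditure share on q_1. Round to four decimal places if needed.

share on q_1 = 0.011

Plugging in: q_1* = (5·1.25/10)² = 0.3906, q_2* = 281.675.
Expenditure on q_1: 10·0.3906 = 3.9062; share = 0.011.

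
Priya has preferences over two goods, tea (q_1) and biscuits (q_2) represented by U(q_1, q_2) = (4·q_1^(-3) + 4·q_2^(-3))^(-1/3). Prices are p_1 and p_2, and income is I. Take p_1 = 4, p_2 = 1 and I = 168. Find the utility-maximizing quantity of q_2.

q_2* = 43.8823

From the CES first-order condition, (q_2/q_1)^(4) = p_1/p_2.
Hence q_2/q_1 = (p_1/p_2)^(1/(4)), i.e. raised to the 0.25 power.
Substitute q_2 = (q_2/q_1)·q_1 into the budget: q_1* = I/(p_1 + p_2·(q_2/q_1)).
Numerically q_2/q_1 = 1.414214, so q_1* = 168/(4 + 1·1.414214) = 31.0294 and q_2* = 1.414214·31.0294 = 43.8823.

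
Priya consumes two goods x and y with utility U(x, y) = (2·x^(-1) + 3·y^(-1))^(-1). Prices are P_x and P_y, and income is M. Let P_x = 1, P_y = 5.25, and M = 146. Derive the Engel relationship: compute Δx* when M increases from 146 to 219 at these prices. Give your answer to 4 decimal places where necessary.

Δx* = 19.179

From the CES first-order condition, (2/3)·(y/x)^(2) = P_x/P_y.
Solve for the ratio: y/x = [(3/2)·P_x/P_y]^(0.5).
Substitute y = (y/x)·x into the budget: x* = M/(P_x + P_y·(y/x)).
Numerically y/x = 0.534522, so x* = 146/(1 + 5.25·0.534522) = 38.358.
At M' = 219: x* = 57.5371. Change: 57.5371 − 38.358 = 19.179.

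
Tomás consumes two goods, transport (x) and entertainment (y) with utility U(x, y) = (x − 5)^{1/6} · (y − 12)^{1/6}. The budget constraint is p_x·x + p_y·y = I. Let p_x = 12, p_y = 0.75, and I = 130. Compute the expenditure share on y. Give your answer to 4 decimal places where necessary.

share on y = 0.3038

This is Cobb-Douglas in (x−5, y−12): tangency gives 1/6·p_y·(y−12) = 1/6·p_x·(x−5).
Substituting into the budget: x* = 5 + 0.5·(I − 5·p_x − 12·p_y)/p_x, and y* = 12 + 0.5·(…)/p_y.
Discretionary income = 130 − 5·12 − 12·0.75 = 61; x* = 5 + 0.5·61/12 = 7.5417; y* = 12 + 0.5·61/0.75 = 52.6667.
Expenditure on y: 0.75·52.6667 = 39.5; share = 0.3038.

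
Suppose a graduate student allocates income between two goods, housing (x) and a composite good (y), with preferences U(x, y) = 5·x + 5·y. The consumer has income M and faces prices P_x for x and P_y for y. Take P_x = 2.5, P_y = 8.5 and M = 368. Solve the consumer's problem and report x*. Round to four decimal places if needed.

x* = 147.2

Linear utility — the consumer picks whichever good has higher MU/price: 5/2.5 = 2 vs 5/8.5 = 0.5882.
x gives more utility per dollar, so spend all income on x: x* = M/P_x, y* = 0.
Numerically: x* = 147.2, y* = 0.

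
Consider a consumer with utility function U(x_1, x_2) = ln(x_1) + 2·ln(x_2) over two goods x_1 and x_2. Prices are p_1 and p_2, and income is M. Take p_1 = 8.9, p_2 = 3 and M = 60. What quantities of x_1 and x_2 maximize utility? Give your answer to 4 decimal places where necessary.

Demand: x_1*(p_1,p_2,M) = 1/3·M/p_1 and x_2* = 2/3·M/p_2.
At p_1=8.9, p_2=3, M=60: x_1* = 1/3·60/8.9 = 2.2472, x_2* = 13.3333.

x_1* = 2.2472, x_2* = 13.3333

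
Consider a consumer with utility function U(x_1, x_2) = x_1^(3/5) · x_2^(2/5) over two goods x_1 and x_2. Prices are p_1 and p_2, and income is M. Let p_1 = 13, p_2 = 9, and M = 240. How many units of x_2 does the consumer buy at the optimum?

x_2* = 10.6667

Tangency: MRS = (3/2)·x_2/x_1 = p_1/p_2.
Rearranging, p_2·x_2 = (2/3)·p_1·x_1. Substituting into the budget gives p_1·x_1·(1 + (2/3)) = M.
Demand: x_1*(p_1,p_2,M) = 0.6·M/p_1 and x_2* = 0.4·M/p_2.
At p_1=13, p_2=9, M=240: x_2* = 0.4·240/9 = 10.6667.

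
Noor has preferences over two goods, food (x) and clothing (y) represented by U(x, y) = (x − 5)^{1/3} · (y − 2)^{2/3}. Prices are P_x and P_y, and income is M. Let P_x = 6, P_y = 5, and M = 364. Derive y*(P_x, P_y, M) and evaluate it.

Substituting into the budget: x* = 5 + 1/3·(M − 5·P_x − 2·P_y)/P_x, and y* = 2 + 2/3·(…)/P_y.
Discretionary income = 364 − 5·6 − 2·5 = 324; y* = 2 + 2/3·324/5 = 45.2.

y* = 45.2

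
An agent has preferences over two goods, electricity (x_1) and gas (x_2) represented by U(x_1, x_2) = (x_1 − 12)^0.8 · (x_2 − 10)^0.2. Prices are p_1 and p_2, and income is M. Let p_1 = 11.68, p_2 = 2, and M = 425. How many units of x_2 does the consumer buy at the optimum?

x_2* = 36.484

MRS = 4·(x_2−10)/(x_1−12). Tangency with p_1/p_2 gives x_2−10 = (1/4)·(p_1/p_2)·(x_1−12).
Substituting into the budget: x_1* = 12 + 0.8·(M − 12·p_1 − 10·p_2)/p_1, and x_2* = 10 + 0.2·(…)/p_2.
Discretionary income = 425 − 12·11.68 − 10·2 = 264.84; x_2* = 10 + 0.2·264.84/2 = 36.484.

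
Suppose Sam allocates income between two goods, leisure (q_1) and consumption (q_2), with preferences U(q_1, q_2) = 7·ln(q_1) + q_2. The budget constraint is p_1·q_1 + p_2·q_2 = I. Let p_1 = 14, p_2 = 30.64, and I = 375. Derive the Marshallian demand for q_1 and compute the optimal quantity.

Set MRS = p_1/p_2: (7/q_1)/1 = p_1/p_2.
So q_1*(p_1,p_2) = 7·p_2/p_1, independent of income; and q_2* = (I − 7·p_2)/p_2.
At the given prices: q_1* = 7·30.64/14 = 15.32.

q_1* = 15.32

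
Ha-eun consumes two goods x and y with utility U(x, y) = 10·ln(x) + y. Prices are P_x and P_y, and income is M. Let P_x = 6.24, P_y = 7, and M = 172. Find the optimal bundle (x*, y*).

x* = 11.2179, y* = 14.5714

So x*(P_x,P_y) = 10·P_y/P_x, independent of income; and y* = (M − 10·P_y)/P_y.
At the given prices: x* = 10·7/6.24 = 11.2179, and y* = 14.5714.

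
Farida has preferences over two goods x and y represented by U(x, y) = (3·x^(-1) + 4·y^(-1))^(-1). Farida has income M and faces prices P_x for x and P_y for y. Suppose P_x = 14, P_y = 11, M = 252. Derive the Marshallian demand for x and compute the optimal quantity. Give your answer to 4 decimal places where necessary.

x* = 8.8953

MU_x ∝ 3·x^(-2), MU_y ∝ 4·y^(-2), so MRS = (3/4)·(y/x)^(2) = P_x/P_y.
Hence y/x = ((4/3)·P_x/P_y)^(1/(2)), i.e. raised to the 0.5 power.
With the ratio pinned down, the budget gives x* = M/(P_x + P_y·(y/x)) and y* = (y/x)·x*.
Numerically y/x = 1.302678, so x* = 252/(14 + 11·1.302678) = 8.8953.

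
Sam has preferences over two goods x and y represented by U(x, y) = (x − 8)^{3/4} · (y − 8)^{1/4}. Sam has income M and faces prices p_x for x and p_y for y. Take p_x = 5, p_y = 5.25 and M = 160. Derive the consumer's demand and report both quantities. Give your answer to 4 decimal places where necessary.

This is Cobb-Douglas in (x−8, y−8): tangency gives 0.75·p_y·(y−8) = 0.25·p_x·(x−8).
Substituting into the budget: x* = 8 + 0.75·(M − 8·p_x − 8·p_y)/p_x, and y* = 8 + 0.25·(…)/p_y.
Discretionary income = 160 − 8·5 − 8·5.25 = 78; x* = 8 + 0.75·78/5 = 19.7; y* = 8 + 0.25·78/5.25 = 11.7143.

x* = 19.7, y* = 11.7143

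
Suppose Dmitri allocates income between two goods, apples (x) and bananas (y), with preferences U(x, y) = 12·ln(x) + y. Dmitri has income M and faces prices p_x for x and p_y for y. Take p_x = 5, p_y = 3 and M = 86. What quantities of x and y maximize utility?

x* = 7.2, y* = 16.6667

Set MRS = p_x/p_y: (12/x)/1 = p_x/p_y.
So x*(p_x,p_y) = 12·p_y/p_x, independent of income; and y* = (M − 12·p_y)/p_y.
At the given prices: x* = 12·3/5 = 7.2, and y* = 16.6667.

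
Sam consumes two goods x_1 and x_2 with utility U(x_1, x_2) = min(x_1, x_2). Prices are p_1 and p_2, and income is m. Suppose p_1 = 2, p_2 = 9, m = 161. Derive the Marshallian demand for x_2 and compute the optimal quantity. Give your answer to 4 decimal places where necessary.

Leontief preferences: the optimum is at the kink where x_1/1 = x_2/1, i.e. x_2 = x_1.
Budget: p_1·x_1 + p_2·x_1 = m, so (p_1 + p_2)·x_1 = m.
Demand: x_1*(p_1,p_2,m) = m/(p_1 + p_2), x_2* = m/(p_1 + p_2).
Here 2 + 9 = 11, giving x_2* = 14.6364.

x_2* = 14.6364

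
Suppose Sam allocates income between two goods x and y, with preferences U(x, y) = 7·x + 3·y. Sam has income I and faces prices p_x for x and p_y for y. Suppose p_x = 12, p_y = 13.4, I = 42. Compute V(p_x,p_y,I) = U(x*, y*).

V = 24.5

Linear utility — the consumer picks whichever good has higher MU/price: 7/12 = 0.5833 vs 3/13.4 = 0.2239.
x gives more utility per dollar, so spend all income on x: x* = I/p_x, y* = 0.
Numerically: x* = 3.5, y* = 0.
Utility at the optimum: U(3.5, 0) = 24.5.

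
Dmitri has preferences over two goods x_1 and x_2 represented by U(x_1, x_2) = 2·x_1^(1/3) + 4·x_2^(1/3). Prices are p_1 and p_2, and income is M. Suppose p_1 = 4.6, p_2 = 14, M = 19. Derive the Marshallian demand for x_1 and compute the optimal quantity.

MU_x_1 ∝ 2·x_1^(-2/3), MU_x_2 ∝ 4·x_2^(-2/3), so MRS = (1/2)·(x_2/x_1)^(2/3) = p_1/p_2.
Solve for the ratio: x_2/x_1 = [2·p_1/p_2]^(1.5).
With the ratio pinned down, the budget gives x_1* = M/(p_1 + p_2·(x_2/x_1)) and x_2* = (x_2/x_1)·x_1*.
Numerically x_2/x_1 = 0.532709, so x_1* = 19/(4.6 + 14·0.532709) = 1.5757.

x_1* = 1.5757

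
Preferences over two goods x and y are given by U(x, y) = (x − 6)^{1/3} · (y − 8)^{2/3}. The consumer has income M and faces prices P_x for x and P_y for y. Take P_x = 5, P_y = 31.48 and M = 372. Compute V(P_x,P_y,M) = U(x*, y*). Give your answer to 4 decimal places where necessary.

This is Cobb-Douglas in (x−6, y−8): tangency gives 1/3·P_y·(y−8) = 2/3·P_x·(x−6).
Substituting into the budget: x* = 6 + 1/3·(M − 6·P_x − 8·P_y)/P_x, and y* = 8 + 2/3·(…)/P_y.
Discretionary income = 372 − 6·5 − 8·31.48 = 90.16; x* = 6 + 1/3·90.16/5 = 12.0107; y* = 8 + 2/3·90.16/31.48 = 9.9094.
Utility at the optimum: U(12.0107, 9.9094) = 2.7983.

V = 2.7983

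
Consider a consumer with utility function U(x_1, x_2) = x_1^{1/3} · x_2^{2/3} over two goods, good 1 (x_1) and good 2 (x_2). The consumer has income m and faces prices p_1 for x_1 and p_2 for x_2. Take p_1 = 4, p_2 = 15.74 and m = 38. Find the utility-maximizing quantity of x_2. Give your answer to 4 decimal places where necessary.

MU_x_1/MU_x_2 = (1/3·x_2)/(2/3·x_1); tangency sets this equal to p_1/p_2.
Rearranging, p_2·x_2 = 2·p_1·x_1. Substituting into the budget gives p_1·x_1·(1 + 2) = m.
Demand: x_1*(p_1,p_2,m) = 1/3·m/p_1 and x_2* = 2/3·m/p_2.
At p_1=4, p_2=15.74, m=38: x_2* = 2/3·38/15.74 = 1.6095.

x_2* = 1.6095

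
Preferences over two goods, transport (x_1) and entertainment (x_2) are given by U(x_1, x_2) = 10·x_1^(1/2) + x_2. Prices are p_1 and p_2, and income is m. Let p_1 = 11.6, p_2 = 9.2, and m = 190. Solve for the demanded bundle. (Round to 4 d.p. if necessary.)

x_1* = 15.7253, x_2* = 0.8246

MU_x_1 = 5/√x_1, MU_x_2 = 1. Tangency: 5/√x_1 = p_1/p_2.
Solve: √x_1 = 5·p_2/p_1, so x_1*(p_1,p_2) = (5·p_2/p_1)², and x_2* = (m − p_1·x_1*)/p_2.
Plugging in: x_1* = (5·9.2/11.6)² = 15.7253, x_2* = 0.8246.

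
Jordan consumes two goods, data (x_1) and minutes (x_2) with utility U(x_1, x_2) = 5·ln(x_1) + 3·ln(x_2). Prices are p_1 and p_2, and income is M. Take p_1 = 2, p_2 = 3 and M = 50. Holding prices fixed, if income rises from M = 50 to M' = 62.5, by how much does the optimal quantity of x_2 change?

The MRS is (5/3)·x_2/x_1. Set MRS = p_1/p_2.
Rearranging, p_2·x_2 = (3/5)·p_1·x_1. Substituting into the budget gives p_1·x_1·(1 + (3/5)) = M.
Demand: x_1*(p_1,p_2,M) = 0.625·M/p_1 and x_2* = 0.375·M/p_2.
At p_1=2, p_2=3, M=50: x_2* = 0.375·50/3 = 6.25.
At M' = 62.5: x_2* = 7.8125. Change: 7.8125 − 6.25 = 1.5625.

Δx_2* = 1.5625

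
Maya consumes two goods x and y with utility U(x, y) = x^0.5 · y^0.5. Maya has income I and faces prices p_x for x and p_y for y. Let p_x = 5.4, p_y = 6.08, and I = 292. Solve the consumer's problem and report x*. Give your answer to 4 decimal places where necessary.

x* = 27.037

At p_x=5.4, p_y=6.08, I=292: x* = 0.5·292/5.4 = 27.037.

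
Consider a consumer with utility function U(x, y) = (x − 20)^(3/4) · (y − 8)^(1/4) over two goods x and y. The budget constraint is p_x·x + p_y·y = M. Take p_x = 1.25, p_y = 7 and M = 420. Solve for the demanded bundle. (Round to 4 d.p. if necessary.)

x* = 223.4, y* = 20.1071

MRS = 3·(y−8)/(x−20). Tangency with p_x/p_y gives y−8 = (1/3)·(p_x/p_y)·(x−20).
Substituting into the budget: x* = 20 + 0.75·(M − 20·p_x − 8·p_y)/p_x, and y* = 8 + 0.25·(…)/p_y.
Discretionary income = 420 − 20·1.25 − 8·7 = 339; x* = 20 + 0.75·339/1.25 = 223.4; y* = 8 + 0.25·339/7 = 20.1071.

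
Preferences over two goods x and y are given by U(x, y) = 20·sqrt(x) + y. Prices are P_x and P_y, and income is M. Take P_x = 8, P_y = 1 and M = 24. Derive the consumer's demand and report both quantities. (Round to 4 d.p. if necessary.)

x* = 1.5625, y* = 11.5

MU_x = 10/√x, MU_y = 1. Tangency: 10/√x = P_x/P_y.
Solve: √x = 10·P_y/P_x, so x*(P_x,P_y) = (10·P_y/P_x)², and y* = (M − P_x·x*)/P_y.
Plugging in: x* = (10·1/8)² = 1.5625, y* = 11.5.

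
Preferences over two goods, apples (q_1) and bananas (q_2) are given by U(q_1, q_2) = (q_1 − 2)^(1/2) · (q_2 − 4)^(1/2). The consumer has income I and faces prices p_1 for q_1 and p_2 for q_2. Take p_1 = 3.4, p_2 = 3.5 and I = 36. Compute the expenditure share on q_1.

Substituting into the budget: q_1* = 2 + 0.5·(I − 2·p_1 − 4·p_2)/p_1, and q_2* = 4 + 0.5·(…)/p_2.
Discretionary income = 36 − 2·3.4 − 4·3.5 = 15.2; q_1* = 2 + 0.5·15.2/3.4 = 4.2353; q_2* = 4 + 0.5·15.2/3.5 = 6.1714.
Expenditure on q_1: 3.4·4.2353 = 14.4; share = 0.4.

share on q_1 = 0.4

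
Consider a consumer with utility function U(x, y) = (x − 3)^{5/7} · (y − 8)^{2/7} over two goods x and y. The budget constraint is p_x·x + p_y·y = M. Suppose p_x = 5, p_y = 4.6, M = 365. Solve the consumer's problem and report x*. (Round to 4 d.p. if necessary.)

x* = 47.7429

MRS = (5/2)·(y−8)/(x−3). Tangency with p_x/p_y gives y−8 = (2/5)·(p_x/p_y)·(x−3).
Substituting into the budget: x* = 3 + 5/7·(M − 3·p_x − 8·p_y)/p_x, and y* = 8 + 2/7·(…)/p_y.
Discretionary income = 365 − 3·5 − 8·4.6 = 313.2; x* = 3 + 5/7·313.2/5 = 47.7429.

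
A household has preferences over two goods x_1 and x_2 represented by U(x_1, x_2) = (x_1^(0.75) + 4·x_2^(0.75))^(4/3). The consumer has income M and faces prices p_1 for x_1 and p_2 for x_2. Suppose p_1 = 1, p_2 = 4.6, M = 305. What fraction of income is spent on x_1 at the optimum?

share on x_1 = 0.2755

MU_x_1 ∝ x_1^(-0.25), MU_x_2 ∝ 4·x_2^(-0.25), so MRS = (1/4)·(x_2/x_1)^(0.25) = p_1/p_2.
Hence x_2/x_1 = (4·p_1/p_2)^(1/(0.25)), i.e. raised to the 4 power.
Substitute x_2 = (x_2/x_1)·x_1 into the budget: x_1* = M/(p_1 + p_2·(x_2/x_1)).
Numerically x_2/x_1 = 0.571753, so x_1* = 305/(1 + 4.6·0.571753) = 84.0205 and x_2* = 0.571753·84.0205 = 48.039.
Expenditure on x_1: 1·84.0205 = 84.0205; share = 0.2755.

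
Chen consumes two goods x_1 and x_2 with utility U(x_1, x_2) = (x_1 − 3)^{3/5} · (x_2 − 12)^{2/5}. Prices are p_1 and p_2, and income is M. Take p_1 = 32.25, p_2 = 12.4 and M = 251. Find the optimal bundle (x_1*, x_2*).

x_1* = 3.1014, x_2* = 12.1758

Substituting into the budget: x_1* = 3 + 0.6·(M − 3·p_1 − 12·p_2)/p_1, and x_2* = 12 + 0.4·(…)/p_2.
Discretionary income = 251 − 3·32.25 − 12·12.4 = 5.45; x_1* = 3 + 0.6·5.45/32.25 = 3.1014; x_2* = 12 + 0.4·5.45/12.4 = 12.1758.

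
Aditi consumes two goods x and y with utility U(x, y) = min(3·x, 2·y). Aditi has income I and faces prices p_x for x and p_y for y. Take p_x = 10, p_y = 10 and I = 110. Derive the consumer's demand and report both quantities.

x* = 4.4, y* = 6.6

Leontief preferences: the optimum is at the kink where x/2 = y/3, i.e. y = (3/2)·x.
Budget: p_x·x + p_y·(3/2)·x = I, so (2·p_x + 3·p_y)·x = 2·I.
Demand: x*(p_x,p_y,I) = 2·I/(2·p_x + 3·p_y), y* = 3·I/(2·p_x + 3·p_y).
Here 2·10 + 3·10 = 50, giving x* = 4.4 and y* = 6.6.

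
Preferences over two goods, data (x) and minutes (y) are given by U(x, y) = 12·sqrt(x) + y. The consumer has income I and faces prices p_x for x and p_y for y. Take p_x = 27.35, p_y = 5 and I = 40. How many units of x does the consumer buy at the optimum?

x* = 1.2032

Utility is quasi-linear in y; the FOC for x is 6/√x = p_x/p_y.
Solve: √x = 6·p_y/p_x, so x*(p_x,p_y) = (6·p_y/p_x)², and y* = (I − p_x·x*)/p_y.
Plugging in: x* = (6·5/27.35)² = 1.2032.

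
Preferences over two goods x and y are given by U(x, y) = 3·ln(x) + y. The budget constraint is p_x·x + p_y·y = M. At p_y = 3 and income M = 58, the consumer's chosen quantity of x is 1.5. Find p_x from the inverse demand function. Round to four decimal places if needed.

p_x = 6

Set MRS = p_x/p_y: (3/x)/1 = p_x/p_y.
So x*(p_x,p_y) = 3·p_y/p_x, independent of income; and y* = (M − 3·p_y)/p_y.
Set x* = 1.5 in the demand function and solve for p_x: p_x = 6.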